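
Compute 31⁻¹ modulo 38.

27

Run the extended Euclidean algorithm:
38 = 1×31 + 7
31 = 4×7 + 3
7 = 2×3 + 1
3 = 3×1 + 0
gcd(31, 38) = 1, so the inverse exists.
Bézout: 1 = 9×38 − 11×31.
So 31⁻¹ ≡ −11 ≡ 27 (mod 38).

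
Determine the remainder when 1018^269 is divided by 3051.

By square-and-multiply:
269 in binary is 100001101, i.e. 269 = 256 + 8 + 4 + 1.
1018^1 ≡ 1018 (mod 3051)
1018^2 ≡ 1018^2 = 1036324 ≡ 2035 (mod 3051)
1018^4 ≡ 2035^2 = 4141225 ≡ 1018 (mod 3051)
1018^8 ≡ 1018^2 = 1036324 ≡ 2035 (mod 3051)
1018^16 ≡ 2035^2 = 4141225 ≡ 1018 (mod 3051)
1018^32 ≡ 1018^2 = 1036324 ≡ 2035 (mod 3051)
1018^64 ≡ 2035^2 = 4141225 ≡ 1018 (mod 3051)
1018^128 ≡ 1018^2 = 1036324 ≡ 2035 (mod 3051)
1018^256 ≡ 2035^2 = 4141225 ≡ 1018 (mod 3051)
1018^269 = 1018^256 × 1018^8 × 1018^4 × 1018^1 ≡ 1018 × 2035 × 1018 × 1018 (mod 3051).
Accumulate the product:
1018 × 2035 = 2071630 ≡ 1
1 × 1018 = 1018
1018 × 1018 = 1036324 ≡ 2035

2035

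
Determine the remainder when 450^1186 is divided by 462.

408

1186 in binary is 10010100010, i.e. 1186 = 1024 + 128 + 32 + 2.
450^1 ≡ 450 (mod 462)
450^2 ≡ 450^2 = 202500 ≡ 144 (mod 462)
450^4 ≡ 144^2 = 20736 ≡ 408 (mod 462)
450^8 ≡ 408^2 = 166464 ≡ 144 (mod 462)
450^16 ≡ 144^2 = 20736 ≡ 408 (mod 462)
450^32 ≡ 408^2 = 166464 ≡ 144 (mod 462)
450^64 ≡ 144^2 = 20736 ≡ 408 (mod 462)
450^128 ≡ 408^2 = 166464 ≡ 144 (mod 462)
450^256 ≡ 144^2 = 20736 ≡ 408 (mod 462)
450^512 ≡ 408^2 = 166464 ≡ 144 (mod 462)
450^1024 ≡ 144^2 = 20736 ≡ 408 (mod 462)
450^1186 = 450^1024 · 450^128 · 450^32 · 450^2 ≡ 408 · 144 · 144 · 144 (mod 462).
Accumulate the product:
408 · 144 = 58752 ≡ 78
78 · 144 = 11232 ≡ 144
144 · 144 = 20736 ≡ 408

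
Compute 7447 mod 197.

7447 = 37*197 + 158, so 7447 ≡ 158 (mod 197).

158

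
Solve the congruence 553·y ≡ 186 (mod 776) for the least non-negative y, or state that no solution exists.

114

gcd(553, 776) = 1, so a unique solution mod 776 exists.
553⁻¹ ≡ 689 (mod 776).
y ≡ 689·186 ≡ 114 (mod 776).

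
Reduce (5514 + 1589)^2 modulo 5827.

2443

5514 + 1589 = 7103 ≡ 1276 (mod 5827)
(1276)^2 ≡ 2443 (mod 5827)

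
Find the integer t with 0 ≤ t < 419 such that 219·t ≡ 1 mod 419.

375

Run the extended Euclidean algorithm:
419 = 1×219 + 200
219 = 1×200 + 19
200 = 10×19 + 10
19 = 1×10 + 9
10 = 1×9 + 1
9 = 9×1 + 0
gcd(219, 419) = 1, so the inverse exists.
Bézout: 1 = 23×419 − 44×219.
So 219⁻¹ ≡ −44 ≡ 375 (mod 419).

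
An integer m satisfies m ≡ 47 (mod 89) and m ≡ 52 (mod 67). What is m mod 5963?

4675

89⁻¹ mod 67: 89*64 ≡ 1 (mod 67), so 89⁻¹ ≡ 64.
m = 47 + 89*((52 − 47)*64 mod 67) = 47 + 89*52 = 4675.
Check: 4675 mod 89 = 47, 4675 mod 67 = 52. ✓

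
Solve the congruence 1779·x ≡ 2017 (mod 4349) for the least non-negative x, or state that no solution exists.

gcd(1779, 4349) = 1, so a unique solution mod 4349 exists.
1779⁻¹ ≡ 2892 (mod 4349).
x ≡ 2892·2017 ≡ 1155 (mod 4349).

1155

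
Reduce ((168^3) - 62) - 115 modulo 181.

(168)^3 ≡ 156 (mod 181)
156 - 62 = 94
94 - 115 = -21 ≡ 160 (mod 181)

160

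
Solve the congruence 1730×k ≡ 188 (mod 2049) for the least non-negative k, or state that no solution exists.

661

gcd(1730, 2049) = 1, so a unique solution mod 2049 exists.
1730⁻¹ ≡ 167 (mod 2049).
k ≡ 167×188 ≡ 661 (mod 2049).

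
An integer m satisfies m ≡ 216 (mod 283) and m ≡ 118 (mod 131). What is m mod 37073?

11253

283⁻¹ mod 131: 283·25 ≡ 1 (mod 131), so 283⁻¹ ≡ 25.
m = 216 + 283·((118 − 216)·25 mod 131) = 216 + 283·39 = 11253.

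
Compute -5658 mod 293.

-5658 = -20×293 + 202, so -5658 ≡ 202 (mod 293).

202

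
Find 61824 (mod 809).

61824 = 76·809 + 340, so 61824 ≡ 340 (mod 809).

340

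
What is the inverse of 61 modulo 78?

55

78 = 1×61 + 17
61 = 3×17 + 10
17 = 1×10 + 7
10 = 1×7 + 3
7 = 2×3 + 1
3 = 3×1 + 0
gcd(61, 78) = 1, so the inverse exists.
Back-substitute for 1:
1 = 1×7 − 2×3
  = −2×10 + 3×7
  = 3×17 − 5×10
  = −5×61 + 18×17
  = 18×78 − 23×61
So 61⁻¹ ≡ −23 ≡ 55 (mod 78).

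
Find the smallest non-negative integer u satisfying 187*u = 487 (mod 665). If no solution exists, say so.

376

gcd(187, 665) = 1, so a unique solution mod 665 exists.
187⁻¹ ≡ 633 (mod 665).
u ≡ 633*487 ≡ 376 (mod 665).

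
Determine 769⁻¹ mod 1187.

1187 = 1·769 + 418
769 = 1·418 + 351
418 = 1·351 + 67
351 = 5·67 + 16
67 = 4·16 + 3
16 = 5·3 + 1
3 = 3·1 + 0
gcd(769, 1187) = 1, so the inverse exists.
Back-substitute for 1:
1 = 1·16 − 5·3
  = −5·67 + 21·16
  = 21·351 − 110·67
  = −110·418 + 131·351
  = 131·769 − 241·418
  = −241·1187 + 372·769
So 769⁻¹ ≡ 372 (mod 1187).

372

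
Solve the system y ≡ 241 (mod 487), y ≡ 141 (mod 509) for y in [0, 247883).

205268

487⁻¹ mod 509: 487*347 ≡ 1 (mod 509), so 487⁻¹ ≡ 347.
y = 241 + 487*((141 − 241)*347 mod 509) = 241 + 487*421 = 205268.
Check: 205268 mod 487 = 241, 205268 mod 509 = 141. ✓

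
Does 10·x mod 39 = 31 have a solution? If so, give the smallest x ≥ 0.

7

gcd(10, 39) = 1, so a unique solution mod 39 exists.
10⁻¹ ≡ 4 (mod 39).
x ≡ 4·31 ≡ 7 (mod 39).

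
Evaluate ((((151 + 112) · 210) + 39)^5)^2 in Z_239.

72

151 + 112 = 263 ≡ 24 (mod 239)
24 · 210 = 5040 ≡ 21 (mod 239)
21 + 39 = 60
(60)^5 ≡ 116 (mod 239)
(116)^2 ≡ 72 (mod 239)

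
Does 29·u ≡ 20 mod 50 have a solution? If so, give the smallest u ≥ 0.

30

gcd(29, 50) = 1, so a unique solution mod 50 exists.
29⁻¹ ≡ 19 (mod 50).
u ≡ 19·20 ≡ 30 (mod 50).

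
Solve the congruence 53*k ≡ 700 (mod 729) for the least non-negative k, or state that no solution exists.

137

gcd(53, 729) = 1, so a unique solution mod 729 exists.
53⁻¹ ≡ 674 (mod 729).
k ≡ 674*700 ≡ 137 (mod 729).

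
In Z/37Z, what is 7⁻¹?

37 = 5·7 + 2
7 = 3·2 + 1
2 = 2·1 + 0
gcd(7, 37) = 1, so the inverse exists.
Back-substitute for 1:
1 = 1·7 − 3·2
  = −3·37 + 16·7
So 7⁻¹ ≡ 16 (mod 37).

16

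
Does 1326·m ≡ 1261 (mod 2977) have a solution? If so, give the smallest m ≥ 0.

93

gcd(1326, 2977) = 13, and 13 | 1261, so solutions exist.
Divide through by 13: 102·m = 97 (mod 229).
102⁻¹ ≡ 119 (mod 229).
m ≡ 119·97 ≡ 93 (mod 229).
The smallest non-negative solution is m = 93.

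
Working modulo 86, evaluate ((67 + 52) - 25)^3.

82

67 + 52 = 119 ≡ 33 (mod 86)
33 - 25 = 8
(8)^3 ≡ 82 (mod 86)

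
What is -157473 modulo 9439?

2990

-157473 = -17*9439 + 2990, so -157473 ≡ 2990 (mod 9439).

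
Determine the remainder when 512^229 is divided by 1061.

895

Compute successive squares:
512^1 ≡ 512 (mod 1061)
512^2 ≡ 512^2 = 262144 ≡ 77 (mod 1061)
512^4 ≡ 77^2 = 5929 ≡ 624 (mod 1061)
512^8 ≡ 624^2 = 389376 ≡ 1050 (mod 1061)
512^16 ≡ 1050^2 = 1102500 ≡ 121 (mod 1061)
512^32 ≡ 121^2 = 14641 ≡ 848 (mod 1061)
512^64 ≡ 848^2 = 719104 ≡ 807 (mod 1061)
512^128 ≡ 807^2 = 651249 ≡ 856 (mod 1061)
512^229 = 512^128 * 512^64 * 512^32 * 512^4 * 512^1 ≡ 856 * 807 * 848 * 624 * 512 (mod 1061).
Accumulate the product:
856 * 807 = 690792 ≡ 81
81 * 848 = 68688 ≡ 784
784 * 624 = 489216 ≡ 95
95 * 512 = 48640 ≡ 895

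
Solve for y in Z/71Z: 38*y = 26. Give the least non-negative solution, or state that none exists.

53

gcd(38, 71) = 1, so a unique solution mod 71 exists.
38⁻¹ ≡ 43 (mod 71).
y ≡ 43*26 ≡ 53 (mod 71).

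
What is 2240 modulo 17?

2240 = 131·17 + 13, so 2240 ≡ 13 (mod 17).

13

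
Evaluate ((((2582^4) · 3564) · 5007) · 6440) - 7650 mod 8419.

8296

(2582)^4 ≡ 526 (mod 8419)
526 · 3564 = 1874664 ≡ 5646 (mod 8419)
5646 · 5007 = 28269522 ≡ 6939 (mod 8419)
6939 · 6440 = 44687160 ≡ 7527 (mod 8419)
7527 - 7650 = -123 ≡ 8296 (mod 8419)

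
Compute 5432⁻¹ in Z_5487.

Apply the Euclidean algorithm and back-substitute:
5487 = 1·5432 + 55
5432 = 98·55 + 42
55 = 1·42 + 13
42 = 3·13 + 3
13 = 4·3 + 1
3 = 3·1 + 0
gcd(5432, 5487) = 1, so the inverse exists.
Bézout: 1 = 1679·5487 − 1696·5432.
So 5432⁻¹ ≡ −1696 ≡ 3791 (mod 5487).

3791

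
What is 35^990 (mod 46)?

1

Compute successive squares:
35^1 ≡ 35 (mod 46)
35^2 ≡ 35^2 = 1225 ≡ 29 (mod 46)
35^4 ≡ 29^2 = 841 ≡ 13 (mod 46)
35^8 ≡ 13^2 = 169 ≡ 31 (mod 46)
35^16 ≡ 31^2 = 961 ≡ 41 (mod 46)
35^32 ≡ 41^2 = 1681 ≡ 25 (mod 46)
35^64 ≡ 25^2 = 625 ≡ 27 (mod 46)
35^128 ≡ 27^2 = 729 ≡ 39 (mod 46)
35^256 ≡ 39^2 = 1521 ≡ 3 (mod 46)
35^512 ≡ 3^2 = 9 (mod 46)
35^990 = 35^512 × 35^256 × 35^128 × 35^64 × 35^16 × 35^8 × 35^4 × 35^2 ≡ 9 × 3 × 39 × 27 × 41 × 31 × 13 × 29 (mod 46).
Accumulate the product:
9 × 3 = 27
27 × 39 = 1053 ≡ 41
41 × 27 = 1107 ≡ 3
3 × 41 = 123 ≡ 31
31 × 31 = 961 ≡ 41
41 × 13 = 533 ≡ 27
27 × 29 = 783 ≡ 1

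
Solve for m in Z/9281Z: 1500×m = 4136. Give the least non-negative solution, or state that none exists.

275

gcd(1500, 9281) = 1, so a unique solution mod 9281 exists.
1500⁻¹ ≡ 2345 (mod 9281).
m ≡ 2345×4136 ≡ 275 (mod 9281).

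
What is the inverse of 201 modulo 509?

352

509 = 2×201 + 107
201 = 1×107 + 94
107 = 1×94 + 13
94 = 7×13 + 3
13 = 4×3 + 1
3 = 3×1 + 0
gcd(201, 509) = 1, so the inverse exists.
Bézout: 1 = 62×509 − 157×201.
So 201⁻¹ ≡ −157 ≡ 352 (mod 509).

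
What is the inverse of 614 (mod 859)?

859 = 1*614 + 245
614 = 2*245 + 124
245 = 1*124 + 121
124 = 1*121 + 3
121 = 40*3 + 1
3 = 3*1 + 0
gcd(614, 859) = 1, so the inverse exists.
Back-substitute for 1:
1 = 1*121 − 40*3
  = −40*124 + 41*121
  = 41*245 − 81*124
  = −81*614 + 203*245
  = 203*859 − 284*614
So 614⁻¹ ≡ −284 ≡ 575 (mod 859).

575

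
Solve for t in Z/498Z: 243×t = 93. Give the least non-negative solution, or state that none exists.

109

gcd(243, 498) = 3, and 3 | 93, so solutions exist.
Divide through by 3: 81×t ≡ 31 (mod 166).
81⁻¹ ≡ 41 (mod 166).
t ≡ 41×31 ≡ 109 (mod 166).
The smallest non-negative solution is t = 109.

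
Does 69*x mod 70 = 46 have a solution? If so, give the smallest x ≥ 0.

24

gcd(69, 70) = 1, so a unique solution mod 70 exists.
69⁻¹ ≡ 69 (mod 70).
x ≡ 69*46 ≡ 24 (mod 70).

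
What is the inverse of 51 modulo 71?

Run the extended Euclidean algorithm:
71 = 1*51 + 20
51 = 2*20 + 11
20 = 1*11 + 9
11 = 1*9 + 2
9 = 4*2 + 1
2 = 2*1 + 0
gcd(51, 71) = 1, so the inverse exists.
Back-substitute for 1:
1 = 1*9 − 4*2
  = −4*11 + 5*9
  = 5*20 − 9*11
  = −9*51 + 23*20
  = 23*71 − 32*51
So 51⁻¹ ≡ −32 ≡ 39 (mod 71).

39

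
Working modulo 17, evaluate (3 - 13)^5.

11

3 - 13 = -10 ≡ 7 (mod 17)
(7)^5 ≡ 11 (mod 17)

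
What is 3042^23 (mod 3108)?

3042^1 ≡ 3042 (mod 3108)
3042^2 ≡ 3042^2 = 9253764 ≡ 1248 (mod 3108)
3042^4 ≡ 1248^2 = 1557504 ≡ 396 (mod 3108)
3042^8 ≡ 396^2 = 156816 ≡ 1416 (mod 3108)
3042^16 ≡ 1416^2 = 2005056 ≡ 396 (mod 3108)
3042^23 = 3042^16 × 3042^4 × 3042^2 × 3042^1 ≡ 396 × 396 × 1248 × 3042 (mod 3108).
Accumulate the product:
396 × 396 = 156816 ≡ 1416
1416 × 1248 = 1767168 ≡ 1824
1824 × 3042 = 5548608 ≡ 828

828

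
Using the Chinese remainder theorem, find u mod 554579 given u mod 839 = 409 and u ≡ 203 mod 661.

497936

839⁻¹ mod 661: 839×26 ≡ 1 (mod 661), so 839⁻¹ ≡ 26.
u = 409 + 839×((203 − 409)×26 mod 661) = 409 + 839×593 = 497936.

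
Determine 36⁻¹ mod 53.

28

53 = 1*36 + 17
36 = 2*17 + 2
17 = 8*2 + 1
2 = 2*1 + 0
gcd(36, 53) = 1, so the inverse exists.
Bézout: 1 = 17*53 − 25*36.
So 36⁻¹ ≡ −25 ≡ 28 (mod 53).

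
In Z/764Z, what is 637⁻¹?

Run the extended Euclidean algorithm:
764 = 1·637 + 127
637 = 5·127 + 2
127 = 63·2 + 1
2 = 2·1 + 0
gcd(637, 764) = 1, so the inverse exists.
Bézout: 1 = 316·764 − 379·637.
So 637⁻¹ ≡ −379 ≡ 385 (mod 764).

385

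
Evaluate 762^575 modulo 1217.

Compute successive squares:
575 in binary is 1000111111, i.e. 575 = 512 + 32 + 16 + 8 + 4 + 2 + 1.
762^1 ≡ 762 (mod 1217)
762^2 ≡ 762^2 = 580644 ≡ 135 (mod 1217)
762^4 ≡ 135^2 = 18225 ≡ 1187 (mod 1217)
762^8 ≡ 1187^2 = 1408969 ≡ 900 (mod 1217)
762^16 ≡ 900^2 = 810000 ≡ 695 (mod 1217)
762^32 ≡ 695^2 = 483025 ≡ 1093 (mod 1217)
762^64 ≡ 1093^2 = 1194649 ≡ 772 (mod 1217)
762^128 ≡ 772^2 = 595984 ≡ 871 (mod 1217)
762^256 ≡ 871^2 = 758641 ≡ 450 (mod 1217)
762^512 ≡ 450^2 = 202500 ≡ 478 (mod 1217)
762^575 = 762^512 × 762^32 × 762^16 × 762^8 × 762^4 × 762^2 × 762^1 ≡ 478 × 1093 × 695 × 900 × 1187 × 135 × 762 (mod 1217).
Accumulate the product:
478 × 1093 = 522454 ≡ 361
361 × 695 = 250895 ≡ 193
193 × 900 = 173700 ≡ 886
886 × 1187 = 1051682 ≡ 194
194 × 135 = 26190 ≡ 633
633 × 762 = 482346 ≡ 414

414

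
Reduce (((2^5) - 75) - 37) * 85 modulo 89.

(2)^5 ≡ 32 (mod 89)
32 - 75 = -43 ≡ 46 (mod 89)
46 - 37 = 9
9 * 85 = 765 ≡ 53 (mod 89)

53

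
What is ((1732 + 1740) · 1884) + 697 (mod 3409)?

1732 + 1740 = 3472 ≡ 63 (mod 3409)
63 · 1884 = 118692 ≡ 2786 (mod 3409)
2786 + 697 = 3483 ≡ 74 (mod 3409)

74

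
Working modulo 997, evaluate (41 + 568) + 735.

347

41 + 568 = 609
609 + 735 = 1344 ≡ 347 (mod 997)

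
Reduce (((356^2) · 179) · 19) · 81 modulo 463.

41

(356)^2 ≡ 337 (mod 463)
337 · 179 = 60323 ≡ 133 (mod 463)
133 · 19 = 2527 ≡ 212 (mod 463)
212 · 81 = 17172 ≡ 41 (mod 463)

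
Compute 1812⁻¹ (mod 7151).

5308

Run the extended Euclidean algorithm:
7151 = 3*1812 + 1715
1812 = 1*1715 + 97
1715 = 17*97 + 66
97 = 1*66 + 31
66 = 2*31 + 4
31 = 7*4 + 3
4 = 1*3 + 1
3 = 3*1 + 0
gcd(1812, 7151) = 1, so the inverse exists.
Bézout: 1 = 467*7151 − 1843*1812.
So 1812⁻¹ ≡ −1843 ≡ 5308 (mod 7151).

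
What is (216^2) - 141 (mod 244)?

155

(216)^2 ≡ 52 (mod 244)
52 - 141 = -89 ≡ 155 (mod 244)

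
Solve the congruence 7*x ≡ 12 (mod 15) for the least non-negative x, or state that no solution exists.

6

gcd(7, 15) = 1, so a unique solution mod 15 exists.
7⁻¹ ≡ 13 (mod 15).
x ≡ 13*12 ≡ 6 (mod 15).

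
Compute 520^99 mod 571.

7

99 in binary is 1100011, i.e. 99 = 64 + 32 + 2 + 1.
520^1 ≡ 520 (mod 571)
520^2 ≡ 520^2 = 270400 ≡ 317 (mod 571)
520^4 ≡ 317^2 = 100489 ≡ 564 (mod 571)
520^8 ≡ 564^2 = 318096 ≡ 49 (mod 571)
520^16 ≡ 49^2 = 2401 ≡ 117 (mod 571)
520^32 ≡ 117^2 = 13689 ≡ 556 (mod 571)
520^64 ≡ 556^2 = 309136 ≡ 225 (mod 571)
520^99 = 520^64 * 520^32 * 520^2 * 520^1 ≡ 225 * 556 * 317 * 520 (mod 571).
Accumulate the product:
225 * 556 = 125100 ≡ 51
51 * 317 = 16167 ≡ 179
179 * 520 = 93080 ≡ 7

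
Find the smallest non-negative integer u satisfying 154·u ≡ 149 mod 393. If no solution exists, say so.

371

gcd(154, 393) = 1, so a unique solution mod 393 exists.
154⁻¹ ≡ 319 (mod 393).
u ≡ 319·149 ≡ 371 (mod 393).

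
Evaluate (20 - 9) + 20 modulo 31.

20 - 9 = 11
11 + 20 = 31 ≡ 0 (mod 31)

0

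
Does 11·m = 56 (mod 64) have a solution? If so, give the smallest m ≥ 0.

40

gcd(11, 64) = 1, so a unique solution mod 64 exists.
11⁻¹ ≡ 35 (mod 64).
m ≡ 35·56 ≡ 40 (mod 64).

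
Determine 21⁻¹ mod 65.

31

By the extended Euclidean algorithm:
65 = 3×21 + 2
21 = 10×2 + 1
2 = 2×1 + 0
gcd(21, 65) = 1, so the inverse exists.
Bézout: 1 = −10×65 + 31×21.
So 21⁻¹ ≡ 31 (mod 65).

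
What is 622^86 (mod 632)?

Using repeated squaring:
86 in binary is 1010110, i.e. 86 = 64 + 16 + 4 + 2.
622^1 ≡ 622 (mod 632)
622^2 ≡ 622^2 = 386884 ≡ 100 (mod 632)
622^4 ≡ 100^2 = 10000 ≡ 520 (mod 632)
622^8 ≡ 520^2 = 270400 ≡ 536 (mod 632)
622^16 ≡ 536^2 = 287296 ≡ 368 (mod 632)
622^32 ≡ 368^2 = 135424 ≡ 176 (mod 632)
622^64 ≡ 176^2 = 30976 ≡ 8 (mod 632)
622^86 = 622^64 * 622^16 * 622^4 * 622^2 ≡ 8 * 368 * 520 * 100 (mod 632).
Accumulate the product:
8 * 368 = 2944 ≡ 416
416 * 520 = 216320 ≡ 176
176 * 100 = 17600 ≡ 536

536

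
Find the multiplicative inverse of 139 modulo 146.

Apply the Euclidean algorithm and back-substitute:
146 = 1·139 + 7
139 = 19·7 + 6
7 = 1·6 + 1
6 = 6·1 + 0
gcd(139, 146) = 1, so the inverse exists.
Back-substitute for 1:
1 = 1·7 − 1·6
  = −1·139 + 20·7
  = 20·146 − 21·139
So 139⁻¹ ≡ −21 ≡ 125 (mod 146).

125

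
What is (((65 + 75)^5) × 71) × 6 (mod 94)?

44

65 + 75 = 140 ≡ 46 (mod 94)
(46)^5 ≡ 46 (mod 94)
46 × 71 = 3266 ≡ 70 (mod 94)
70 × 6 = 420 ≡ 44 (mod 94)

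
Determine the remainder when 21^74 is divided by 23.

3

By square-and-multiply:
21^1 ≡ 21 (mod 23)
21^2 ≡ 21^2 = 441 ≡ 4 (mod 23)
21^4 ≡ 4^2 = 16 (mod 23)
21^8 ≡ 16^2 = 256 ≡ 3 (mod 23)
21^16 ≡ 3^2 = 9 (mod 23)
21^32 ≡ 9^2 = 81 ≡ 12 (mod 23)
21^64 ≡ 12^2 = 144 ≡ 6 (mod 23)
21^74 = 21^64 × 21^8 × 21^2 ≡ 6 × 3 × 4 (mod 23).
Accumulate the product:
6 × 3 = 18
18 × 4 = 72 ≡ 3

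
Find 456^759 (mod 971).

651

759 in binary is 1011110111, i.e. 759 = 512 + 128 + 64 + 32 + 16 + 4 + 2 + 1.
456^1 ≡ 456 (mod 971)
456^2 ≡ 456^2 = 207936 ≡ 142 (mod 971)
456^4 ≡ 142^2 = 20164 ≡ 744 (mod 971)
456^8 ≡ 744^2 = 553536 ≡ 66 (mod 971)
456^16 ≡ 66^2 = 4356 ≡ 472 (mod 971)
456^32 ≡ 472^2 = 222784 ≡ 425 (mod 971)
456^64 ≡ 425^2 = 180625 ≡ 19 (mod 971)
456^128 ≡ 19^2 = 361 (mod 971)
456^256 ≡ 361^2 = 130321 ≡ 207 (mod 971)
456^512 ≡ 207^2 = 42849 ≡ 125 (mod 971)
456^759 = 456^512 · 456^128 · 456^64 · 456^32 · 456^16 · 456^4 · 456^2 · 456^1 ≡ 125 · 361 · 19 · 425 · 472 · 744 · 142 · 456 (mod 971).
Accumulate the product:
125 · 361 = 45125 ≡ 459
459 · 19 = 8721 ≡ 953
953 · 425 = 405025 ≡ 118
118 · 472 = 55696 ≡ 349
349 · 744 = 259656 ≡ 399
399 · 142 = 56658 ≡ 340
340 · 456 = 155040 ≡ 651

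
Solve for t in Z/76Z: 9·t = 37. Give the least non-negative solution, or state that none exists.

21

gcd(9, 76) = 1, so a unique solution mod 76 exists.
9⁻¹ ≡ 17 (mod 76).
t ≡ 17·37 ≡ 21 (mod 76).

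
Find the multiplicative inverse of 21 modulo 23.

11

Run the extended Euclidean algorithm:
23 = 1×21 + 2
21 = 10×2 + 1
2 = 2×1 + 0
gcd(21, 23) = 1, so the inverse exists.
Back-substitute for 1:
1 = 1×21 − 10×2
  = −10×23 + 11×21
So 21⁻¹ ≡ 11 (mod 23).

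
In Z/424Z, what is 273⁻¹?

73

By the extended Euclidean algorithm:
424 = 1×273 + 151
273 = 1×151 + 122
151 = 1×122 + 29
122 = 4×29 + 6
29 = 4×6 + 5
6 = 1×5 + 1
5 = 5×1 + 0
gcd(273, 424) = 1, so the inverse exists.
Bézout: 1 = −47×424 + 73×273.
So 273⁻¹ ≡ 73 (mod 424).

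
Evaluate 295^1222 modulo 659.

1222 in binary is 10011000110, i.e. 1222 = 1024 + 128 + 64 + 4 + 2.
295^1 ≡ 295 (mod 659)
295^2 ≡ 295^2 = 87025 ≡ 37 (mod 659)
295^4 ≡ 37^2 = 1369 ≡ 51 (mod 659)
295^8 ≡ 51^2 = 2601 ≡ 624 (mod 659)
295^16 ≡ 624^2 = 389376 ≡ 566 (mod 659)
295^32 ≡ 566^2 = 320356 ≡ 82 (mod 659)
295^64 ≡ 82^2 = 6724 ≡ 134 (mod 659)
295^128 ≡ 134^2 = 17956 ≡ 163 (mod 659)
295^256 ≡ 163^2 = 26569 ≡ 209 (mod 659)
295^512 ≡ 209^2 = 43681 ≡ 187 (mod 659)
295^1024 ≡ 187^2 = 34969 ≡ 42 (mod 659)
295^1222 = 295^1024 × 295^128 × 295^64 × 295^4 × 295^2 ≡ 42 × 163 × 134 × 51 × 37 (mod 659).
Accumulate the product:
42 × 163 = 6846 ≡ 256
256 × 134 = 34304 ≡ 36
36 × 51 = 1836 ≡ 518
518 × 37 = 19166 ≡ 55

55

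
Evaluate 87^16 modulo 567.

87^1 ≡ 87 (mod 567)
87^2 ≡ 87^2 = 7569 ≡ 198 (mod 567)
87^4 ≡ 198^2 = 39204 ≡ 81 (mod 567)
87^8 ≡ 81^2 = 6561 ≡ 324 (mod 567)
87^16 ≡ 324^2 = 104976 ≡ 81 (mod 567)
So 87^16 ≡ 81 (mod 567).

81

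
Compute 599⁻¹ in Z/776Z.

719

776 = 1·599 + 177
599 = 3·177 + 68
177 = 2·68 + 41
68 = 1·41 + 27
41 = 1·27 + 14
27 = 1·14 + 13
14 = 1·13 + 1
13 = 13·1 + 0
gcd(599, 776) = 1, so the inverse exists.
Back-substitute for 1:
1 = 1·14 − 1·13
  = −1·27 + 2·14
  = 2·41 − 3·27
  = −3·68 + 5·41
  = 5·177 − 13·68
  = −13·599 + 44·177
  = 44·776 − 57·599
So 599⁻¹ ≡ −57 ≡ 719 (mod 776).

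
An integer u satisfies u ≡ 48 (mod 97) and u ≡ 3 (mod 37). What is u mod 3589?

97⁻¹ mod 37: 97·29 ≡ 1 (mod 37), so 97⁻¹ ≡ 29.
u = 48 + 97·((3 − 48)·29 mod 37) = 48 + 97·27 = 2667.
Check: 2667 mod 97 = 48, 2667 mod 37 = 3. ✓

2667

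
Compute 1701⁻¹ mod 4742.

3967

By the extended Euclidean algorithm:
4742 = 2*1701 + 1340
1701 = 1*1340 + 361
1340 = 3*361 + 257
361 = 1*257 + 104
257 = 2*104 + 49
104 = 2*49 + 6
49 = 8*6 + 1
6 = 6*1 + 0
gcd(1701, 4742) = 1, so the inverse exists.
Bézout: 1 = 278*4742 − 775*1701.
So 1701⁻¹ ≡ −775 ≡ 3967 (mod 4742).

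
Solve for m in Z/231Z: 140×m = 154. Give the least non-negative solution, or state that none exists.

11

gcd(140, 231) = 7, and 7 | 154, so solutions exist.
Divide through by 7: 20×m = 22 (mod 33).
20⁻¹ ≡ 5 (mod 33).
m ≡ 5×22 ≡ 11 (mod 33).
The smallest non-negative solution is m = 11.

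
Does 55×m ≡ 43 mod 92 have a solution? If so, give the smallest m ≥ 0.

61

gcd(55, 92) = 1, so a unique solution mod 92 exists.
55⁻¹ ≡ 87 (mod 92).
m ≡ 87×43 ≡ 61 (mod 92).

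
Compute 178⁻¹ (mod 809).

By the extended Euclidean algorithm:
809 = 4×178 + 97
178 = 1×97 + 81
97 = 1×81 + 16
81 = 5×16 + 1
16 = 16×1 + 0
gcd(178, 809) = 1, so the inverse exists.
Back-substitute for 1:
1 = 1×81 − 5×16
  = −5×97 + 6×81
  = 6×178 − 11×97
  = −11×809 + 50×178
So 178⁻¹ ≡ 50 (mod 809).

50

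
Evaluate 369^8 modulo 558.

Compute successive squares:
369^1 ≡ 369 (mod 558)
369^2 ≡ 369^2 = 136161 ≡ 9 (mod 558)
369^4 ≡ 9^2 = 81 (mod 558)
369^8 ≡ 81^2 = 6561 ≡ 423 (mod 558)
So 369^8 ≡ 423 (mod 558).

423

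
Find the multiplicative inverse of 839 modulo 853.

853 = 1·839 + 14
839 = 59·14 + 13
14 = 1·13 + 1
13 = 13·1 + 0
gcd(839, 853) = 1, so the inverse exists.
Back-substitute for 1:
1 = 1·14 − 1·13
  = −1·839 + 60·14
  = 60·853 − 61·839
So 839⁻¹ ≡ −61 ≡ 792 (mod 853).

792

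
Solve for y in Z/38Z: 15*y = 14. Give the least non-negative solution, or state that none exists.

gcd(15, 38) = 1, so a unique solution mod 38 exists.
15⁻¹ ≡ 33 (mod 38).
y ≡ 33*14 ≡ 6 (mod 38).

6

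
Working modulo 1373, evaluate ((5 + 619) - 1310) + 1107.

421

5 + 619 = 624
624 - 1310 = -686 ≡ 687 (mod 1373)
687 + 1107 = 1794 ≡ 421 (mod 1373)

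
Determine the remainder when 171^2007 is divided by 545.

41

Using repeated squaring:
2007 in binary is 11111010111, i.e. 2007 = 1024 + 512 + 256 + 128 + 64 + 16 + 4 + 2 + 1.
171^1 ≡ 171 (mod 545)
171^2 ≡ 171^2 = 29241 ≡ 356 (mod 545)
171^4 ≡ 356^2 = 126736 ≡ 296 (mod 545)
171^8 ≡ 296^2 = 87616 ≡ 416 (mod 545)
171^16 ≡ 416^2 = 173056 ≡ 291 (mod 545)
171^32 ≡ 291^2 = 84681 ≡ 206 (mod 545)
171^64 ≡ 206^2 = 42436 ≡ 471 (mod 545)
171^128 ≡ 471^2 = 221841 ≡ 26 (mod 545)
171^256 ≡ 26^2 = 676 ≡ 131 (mod 545)
171^512 ≡ 131^2 = 17161 ≡ 266 (mod 545)
171^1024 ≡ 266^2 = 70756 ≡ 451 (mod 545)
171^2007 = 171^1024 · 171^512 · 171^256 · 171^128 · 171^64 · 171^16 · 171^4 · 171^2 · 171^1 ≡ 451 · 266 · 131 · 26 · 471 · 291 · 296 · 356 · 171 (mod 545).
Accumulate the product:
451 · 266 = 119966 ≡ 66
66 · 131 = 8646 ≡ 471
471 · 26 = 12246 ≡ 256
256 · 471 = 120576 ≡ 131
131 · 291 = 38121 ≡ 516
516 · 296 = 152736 ≡ 136
136 · 356 = 48416 ≡ 456
456 · 171 = 77976 ≡ 41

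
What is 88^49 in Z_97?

88

Using repeated squaring:
49 in binary is 110001, i.e. 49 = 32 + 16 + 1.
88^1 ≡ 88 (mod 97)
88^2 ≡ 88^2 = 7744 ≡ 81 (mod 97)
88^4 ≡ 81^2 = 6561 ≡ 62 (mod 97)
88^8 ≡ 62^2 = 3844 ≡ 61 (mod 97)
88^16 ≡ 61^2 = 3721 ≡ 35 (mod 97)
88^32 ≡ 35^2 = 1225 ≡ 61 (mod 97)
88^49 = 88^32 * 88^16 * 88^1 ≡ 61 * 35 * 88 (mod 97).
Accumulate the product:
61 * 35 = 2135 ≡ 1
1 * 88 = 88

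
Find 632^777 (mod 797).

By square-and-multiply:
777 in binary is 1100001001, i.e. 777 = 512 + 256 + 8 + 1.
632^1 ≡ 632 (mod 797)
632^2 ≡ 632^2 = 399424 ≡ 127 (mod 797)
632^4 ≡ 127^2 = 16129 ≡ 189 (mod 797)
632^8 ≡ 189^2 = 35721 ≡ 653 (mod 797)
632^16 ≡ 653^2 = 426409 ≡ 14 (mod 797)
632^32 ≡ 14^2 = 196 (mod 797)
632^64 ≡ 196^2 = 38416 ≡ 160 (mod 797)
632^128 ≡ 160^2 = 25600 ≡ 96 (mod 797)
632^256 ≡ 96^2 = 9216 ≡ 449 (mod 797)
632^512 ≡ 449^2 = 201601 ≡ 757 (mod 797)
632^777 = 632^512 * 632^256 * 632^8 * 632^1 ≡ 757 * 449 * 653 * 632 (mod 797).
Accumulate the product:
757 * 449 = 339893 ≡ 371
371 * 653 = 242263 ≡ 772
772 * 632 = 487904 ≡ 140

140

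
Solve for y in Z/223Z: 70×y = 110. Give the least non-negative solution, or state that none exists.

gcd(70, 223) = 1, so a unique solution mod 223 exists.
70⁻¹ ≡ 137 (mod 223).
y ≡ 137×110 ≡ 129 (mod 223).

129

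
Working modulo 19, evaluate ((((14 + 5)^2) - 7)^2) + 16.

8

14 + 5 = 19 ≡ 0 (mod 19)
(0)^2 ≡ 0 (mod 19)
0 - 7 = -7 ≡ 12 (mod 19)
(12)^2 ≡ 11 (mod 19)
11 + 16 = 27 ≡ 8 (mod 19)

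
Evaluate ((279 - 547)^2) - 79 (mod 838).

515

279 - 547 = -268 ≡ 570 (mod 838)
(570)^2 ≡ 594 (mod 838)
594 - 79 = 515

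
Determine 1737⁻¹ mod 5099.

5099 = 2*1737 + 1625
1737 = 1*1625 + 112
1625 = 14*112 + 57
112 = 1*57 + 55
57 = 1*55 + 2
55 = 27*2 + 1
2 = 2*1 + 0
gcd(1737, 5099) = 1, so the inverse exists.
Back-substitute for 1:
1 = 1*55 − 27*2
  = −27*57 + 28*55
  = 28*112 − 55*57
  = −55*1625 + 798*112
  = 798*1737 − 853*1625
  = −853*5099 + 2504*1737
So 1737⁻¹ ≡ 2504 (mod 5099).

2504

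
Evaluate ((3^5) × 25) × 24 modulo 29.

(3)^5 ≡ 11 (mod 29)
11 × 25 = 275 ≡ 14 (mod 29)
14 × 24 = 336 ≡ 17 (mod 29)

17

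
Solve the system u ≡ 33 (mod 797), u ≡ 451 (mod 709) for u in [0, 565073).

145087

797⁻¹ mod 709: 797·282 ≡ 1 (mod 709), so 797⁻¹ ≡ 282.
u = 33 + 797·((451 − 33)·282 mod 709) = 33 + 797·182 = 145087.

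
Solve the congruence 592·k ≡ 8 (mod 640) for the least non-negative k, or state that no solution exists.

gcd(592, 640) = 16, and 16 does not divide 8.
So the congruence has no solution.

no solution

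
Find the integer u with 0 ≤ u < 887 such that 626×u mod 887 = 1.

435

By the extended Euclidean algorithm:
887 = 1·626 + 261
626 = 2·261 + 104
261 = 2·104 + 53
104 = 1·53 + 51
53 = 1·51 + 2
51 = 25·2 + 1
2 = 2·1 + 0
gcd(626, 887) = 1, so the inverse exists.
Bézout: 1 = −307·887 + 435·626.
So 626⁻¹ ≡ 435 (mod 887).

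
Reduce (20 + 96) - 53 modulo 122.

20 + 96 = 116
116 - 53 = 63

63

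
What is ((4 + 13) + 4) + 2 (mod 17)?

4 + 13 = 17 ≡ 0 (mod 17)
0 + 4 = 4
4 + 2 = 6

6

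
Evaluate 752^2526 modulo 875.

By square-and-multiply:
2526 in binary is 100111011110, i.e. 2526 = 2048 + 256 + 128 + 64 + 16 + 8 + 4 + 2.
752^1 ≡ 752 (mod 875)
752^2 ≡ 752^2 = 565504 ≡ 254 (mod 875)
752^4 ≡ 254^2 = 64516 ≡ 641 (mod 875)
752^8 ≡ 641^2 = 410881 ≡ 506 (mod 875)
752^16 ≡ 506^2 = 256036 ≡ 536 (mod 875)
752^32 ≡ 536^2 = 287296 ≡ 296 (mod 875)
752^64 ≡ 296^2 = 87616 ≡ 116 (mod 875)
752^128 ≡ 116^2 = 13456 ≡ 331 (mod 875)
752^256 ≡ 331^2 = 109561 ≡ 186 (mod 875)
752^512 ≡ 186^2 = 34596 ≡ 471 (mod 875)
752^1024 ≡ 471^2 = 221841 ≡ 466 (mod 875)
752^2048 ≡ 466^2 = 217156 ≡ 156 (mod 875)
752^2526 = 752^2048 · 752^256 · 752^128 · 752^64 · 752^16 · 752^8 · 752^4 · 752^2 ≡ 156 · 186 · 331 · 116 · 536 · 506 · 641 · 254 (mod 875).
Accumulate the product:
156 · 186 = 29016 ≡ 141
141 · 331 = 46671 ≡ 296
296 · 116 = 34336 ≡ 211
211 · 536 = 113096 ≡ 221
221 · 506 = 111826 ≡ 701
701 · 641 = 449341 ≡ 466
466 · 254 = 118364 ≡ 239

239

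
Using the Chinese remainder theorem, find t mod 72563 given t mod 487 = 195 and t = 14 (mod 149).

487⁻¹ mod 149: 487×41 ≡ 1 (mod 149), so 487⁻¹ ≡ 41.
t = 195 + 487×((14 − 195)×41 mod 149) = 195 + 487×29 = 14318.
Check: 14318 mod 487 = 195, 14318 mod 149 = 14. ✓

14318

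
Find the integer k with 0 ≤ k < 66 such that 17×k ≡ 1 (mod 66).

66 = 3·17 + 15
17 = 1·15 + 2
15 = 7·2 + 1
2 = 2·1 + 0
gcd(17, 66) = 1, so the inverse exists.
Back-substitute for 1:
1 = 1·15 − 7·2
  = −7·17 + 8·15
  = 8·66 − 31·17
So 17⁻¹ ≡ −31 ≡ 35 (mod 66).

35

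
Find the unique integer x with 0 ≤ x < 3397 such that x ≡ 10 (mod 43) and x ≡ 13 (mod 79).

1988

43⁻¹ mod 79: 43×68 ≡ 1 (mod 79), so 43⁻¹ ≡ 68.
x = 10 + 43×((13 − 10)×68 mod 79) = 10 + 43×46 = 1988.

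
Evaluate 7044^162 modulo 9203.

162 in binary is 10100010, i.e. 162 = 128 + 32 + 2.
7044^1 ≡ 7044 (mod 9203)
7044^2 ≡ 7044^2 = 49617936 ≡ 4563 (mod 9203)
7044^4 ≡ 4563^2 = 20820969 ≡ 3783 (mod 9203)
7044^8 ≡ 3783^2 = 14311089 ≡ 424 (mod 9203)
7044^16 ≡ 424^2 = 179776 ≡ 4919 (mod 9203)
7044^32 ≡ 4919^2 = 24196561 ≡ 1874 (mod 9203)
7044^64 ≡ 1874^2 = 3511876 ≡ 5533 (mod 9203)
7044^128 ≡ 5533^2 = 30614089 ≡ 4911 (mod 9203)
7044^162 = 7044^128 · 7044^32 · 7044^2 ≡ 4911 · 1874 · 4563 (mod 9203).
Accumulate the product:
4911 · 1874 = 9203214 ≡ 214
214 · 4563 = 976482 ≡ 964

964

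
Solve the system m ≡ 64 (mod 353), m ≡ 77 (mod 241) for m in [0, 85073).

353⁻¹ mod 241: 353*170 ≡ 1 (mod 241), so 353⁻¹ ≡ 170.
m = 64 + 353*((77 − 64)*170 mod 241) = 64 + 353*41 = 14537.
Check: 14537 mod 353 = 64, 14537 mod 241 = 77. ✓

14537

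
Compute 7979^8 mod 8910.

8611

Compute successive squares:
7979^1 ≡ 7979 (mod 8910)
7979^2 ≡ 7979^2 = 63664441 ≡ 2491 (mod 8910)
7979^4 ≡ 2491^2 = 6205081 ≡ 3721 (mod 8910)
7979^8 ≡ 3721^2 = 13845841 ≡ 8611 (mod 8910)
So 7979^8 ≡ 8611 (mod 8910).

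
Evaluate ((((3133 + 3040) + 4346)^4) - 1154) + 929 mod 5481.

3697

3133 + 3040 = 6173 ≡ 692 (mod 5481)
692 + 4346 = 5038
(5038)^4 ≡ 3922 (mod 5481)
3922 - 1154 = 2768
2768 + 929 = 3697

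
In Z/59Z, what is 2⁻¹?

30

By the extended Euclidean algorithm:
59 = 29×2 + 1
2 = 2×1 + 0
gcd(2, 59) = 1, so the inverse exists.
Back-substitute for 1:
1 = 1×59 − 29×2
So 2⁻¹ ≡ −29 ≡ 30 (mod 59).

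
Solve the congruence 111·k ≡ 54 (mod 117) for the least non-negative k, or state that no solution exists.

30

gcd(111, 117) = 3, and 3 | 54, so solutions exist.
Divide through by 3: 37·k ≡ 18 mod 39.
37⁻¹ ≡ 19 (mod 39).
k ≡ 19·18 ≡ 30 (mod 39).
The smallest non-negative solution is k = 30.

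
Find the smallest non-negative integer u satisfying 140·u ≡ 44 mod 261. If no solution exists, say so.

gcd(140, 261) = 1, so a unique solution mod 261 exists.
140⁻¹ ≡ 110 (mod 261).
u ≡ 110·44 ≡ 142 (mod 261).

142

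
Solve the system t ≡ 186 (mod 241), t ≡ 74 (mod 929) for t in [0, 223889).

41879

241⁻¹ mod 929: 241×239 ≡ 1 (mod 929), so 241⁻¹ ≡ 239.
t = 186 + 241×((74 − 186)×239 mod 929) = 186 + 241×173 = 41879.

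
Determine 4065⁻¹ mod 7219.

6173

7219 = 1×4065 + 3154
4065 = 1×3154 + 911
3154 = 3×911 + 421
911 = 2×421 + 69
421 = 6×69 + 7
69 = 9×7 + 6
7 = 1×6 + 1
6 = 6×1 + 0
gcd(4065, 7219) = 1, so the inverse exists.
Back-substitute for 1:
1 = 1×7 − 1×6
  = −1×69 + 10×7
  = 10×421 − 61×69
  = −61×911 + 132×421
  = 132×3154 − 457×911
  = −457×4065 + 589×3154
  = 589×7219 − 1046×4065
So 4065⁻¹ ≡ −1046 ≡ 6173 (mod 7219).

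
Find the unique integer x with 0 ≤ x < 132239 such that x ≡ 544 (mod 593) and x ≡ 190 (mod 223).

593⁻¹ mod 223: 593×44 ≡ 1 (mod 223), so 593⁻¹ ≡ 44.
x = 544 + 593×((190 − 544)×44 mod 223) = 544 + 593×34 = 20706.

20706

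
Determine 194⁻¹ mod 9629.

2035

9629 = 49*194 + 123
194 = 1*123 + 71
123 = 1*71 + 52
71 = 1*52 + 19
52 = 2*19 + 14
19 = 1*14 + 5
14 = 2*5 + 4
5 = 1*4 + 1
4 = 4*1 + 0
gcd(194, 9629) = 1, so the inverse exists.
Bézout: 1 = −41*9629 + 2035*194.
So 194⁻¹ ≡ 2035 (mod 9629).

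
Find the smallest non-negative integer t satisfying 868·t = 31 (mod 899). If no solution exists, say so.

28

gcd(868, 899) = 31, and 31 | 31, so solutions exist.
Divide through by 31: 28·t mod 29 = 1.
28⁻¹ ≡ 28 (mod 29).
t ≡ 28·1 ≡ 28 (mod 29).
The smallest non-negative solution is t = 28.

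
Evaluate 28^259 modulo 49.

0

259 in binary is 100000011, i.e. 259 = 256 + 2 + 1.
28^1 ≡ 28 (mod 49)
28^2 ≡ 28^2 = 784 ≡ 0 (mod 49)
28^4 ≡ 0^2 = 0 (mod 49)
28^8 ≡ 0^2 = 0 (mod 49)
28^16 ≡ 0^2 = 0 (mod 49)
28^32 ≡ 0^2 = 0 (mod 49)
28^64 ≡ 0^2 = 0 (mod 49)
28^128 ≡ 0^2 = 0 (mod 49)
28^256 ≡ 0^2 = 0 (mod 49)
28^259 = 28^256 * 28^2 * 28^1 ≡ 0 * 0 * 28 (mod 49).
Accumulate the product:
0 * 0 = 0
0 * 28 = 0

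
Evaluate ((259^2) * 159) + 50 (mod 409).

27

(259)^2 ≡ 5 (mod 409)
5 * 159 = 795 ≡ 386 (mod 409)
386 + 50 = 436 ≡ 27 (mod 409)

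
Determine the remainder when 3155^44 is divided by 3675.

Using repeated squaring:
3155^1 ≡ 3155 (mod 3675)
3155^2 ≡ 3155^2 = 9954025 ≡ 2125 (mod 3675)
3155^4 ≡ 2125^2 = 4515625 ≡ 2725 (mod 3675)
3155^8 ≡ 2725^2 = 7425625 ≡ 2125 (mod 3675)
3155^16 ≡ 2125^2 = 4515625 ≡ 2725 (mod 3675)
3155^32 ≡ 2725^2 = 7425625 ≡ 2125 (mod 3675)
3155^44 = 3155^32 × 3155^8 × 3155^4 ≡ 2125 × 2125 × 2725 (mod 3675).
Accumulate the product:
2125 × 2125 = 4515625 ≡ 2725
2725 × 2725 = 7425625 ≡ 2125

2125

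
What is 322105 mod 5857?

322105 = 54*5857 + 5827, so 322105 ≡ 5827 (mod 5857).

5827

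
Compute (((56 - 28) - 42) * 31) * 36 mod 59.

56 - 28 = 28
28 - 42 = -14 ≡ 45 (mod 59)
45 * 31 = 1395 ≡ 38 (mod 59)
38 * 36 = 1368 ≡ 11 (mod 59)

11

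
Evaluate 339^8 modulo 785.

81

Compute successive squares:
339^1 ≡ 339 (mod 785)
339^2 ≡ 339^2 = 114921 ≡ 311 (mod 785)
339^4 ≡ 311^2 = 96721 ≡ 166 (mod 785)
339^8 ≡ 166^2 = 27556 ≡ 81 (mod 785)
So 339^8 ≡ 81 (mod 785).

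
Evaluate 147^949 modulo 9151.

Using repeated squaring:
147^1 ≡ 147 (mod 9151)
147^2 ≡ 147^2 = 21609 ≡ 3307 (mod 9151)
147^4 ≡ 3307^2 = 10936249 ≡ 804 (mod 9151)
147^8 ≡ 804^2 = 646416 ≡ 5846 (mod 9151)
147^16 ≡ 5846^2 = 34175716 ≡ 5882 (mod 9151)
147^32 ≡ 5882^2 = 34597924 ≡ 7144 (mod 9151)
147^64 ≡ 7144^2 = 51036736 ≡ 1609 (mod 9151)
147^128 ≡ 1609^2 = 2588881 ≡ 8299 (mod 9151)
147^256 ≡ 8299^2 = 68873401 ≡ 2975 (mod 9151)
147^512 ≡ 2975^2 = 8850625 ≡ 1608 (mod 9151)
147^949 = 147^512 · 147^256 · 147^128 · 147^32 · 147^16 · 147^4 · 147^1 ≡ 1608 · 2975 · 8299 · 7144 · 5882 · 804 · 147 (mod 9151).
Accumulate the product:
1608 · 2975 = 4783800 ≡ 6978
6978 · 8299 = 57910422 ≡ 2894
2894 · 7144 = 20674736 ≡ 2627
2627 · 5882 = 15452014 ≡ 5126
5126 · 804 = 4121304 ≡ 3354
3354 · 147 = 493038 ≡ 8035

8035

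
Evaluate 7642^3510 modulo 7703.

7642^1 ≡ 7642 (mod 7703)
7642^2 ≡ 7642^2 = 58400164 ≡ 3721 (mod 7703)
7642^4 ≡ 3721^2 = 13845841 ≡ 3550 (mod 7703)
7642^8 ≡ 3550^2 = 12602500 ≡ 392 (mod 7703)
7642^16 ≡ 392^2 = 153664 ≡ 7307 (mod 7703)
7642^32 ≡ 7307^2 = 53392249 ≡ 2756 (mod 7703)
7642^64 ≡ 2756^2 = 7595536 ≡ 378 (mod 7703)
7642^128 ≡ 378^2 = 142884 ≡ 4230 (mod 7703)
7642^256 ≡ 4230^2 = 17892900 ≡ 6534 (mod 7703)
7642^512 ≡ 6534^2 = 42693156 ≡ 3130 (mod 7703)
7642^1024 ≡ 3130^2 = 9796900 ≡ 6387 (mod 7703)
7642^2048 ≡ 6387^2 = 40793769 ≡ 6384 (mod 7703)
7642^3510 = 7642^2048 * 7642^1024 * 7642^256 * 7642^128 * 7642^32 * 7642^16 * 7642^4 * 7642^2 ≡ 6384 * 6387 * 6534 * 4230 * 2756 * 7307 * 3550 * 3721 (mod 7703).
Accumulate the product:
6384 * 6387 = 40774608 ≡ 2629
2629 * 6534 = 17177886 ≡ 196
196 * 4230 = 829080 ≡ 4859
4859 * 2756 = 13391404 ≡ 3590
3590 * 7307 = 26232130 ≡ 3415
3415 * 3550 = 12123250 ≡ 6431
6431 * 3721 = 23929751 ≡ 4233

4233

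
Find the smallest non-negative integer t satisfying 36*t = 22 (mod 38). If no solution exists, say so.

gcd(36, 38) = 2, and 2 | 22, so solutions exist.
Divide through by 2: 18*t mod 19 = 11.
18⁻¹ ≡ 18 (mod 19).
t ≡ 18*11 ≡ 8 (mod 19).
The smallest non-negative solution is t = 8.

8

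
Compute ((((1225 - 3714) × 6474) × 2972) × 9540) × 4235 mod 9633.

741

1225 - 3714 = -2489 ≡ 7144 (mod 9633)
7144 × 6474 = 46250256 ≡ 2223 (mod 9633)
2223 × 2972 = 6606756 ≡ 8151 (mod 9633)
8151 × 9540 = 77760540 ≡ 2964 (mod 9633)
2964 × 4235 = 12552540 ≡ 741 (mod 9633)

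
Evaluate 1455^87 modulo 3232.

87 in binary is 1010111, i.e. 87 = 64 + 16 + 4 + 2 + 1.
1455^1 ≡ 1455 (mod 3232)
1455^2 ≡ 1455^2 = 2117025 ≡ 65 (mod 3232)
1455^4 ≡ 65^2 = 4225 ≡ 993 (mod 3232)
1455^8 ≡ 993^2 = 986049 ≡ 289 (mod 3232)
1455^16 ≡ 289^2 = 83521 ≡ 2721 (mod 3232)
1455^32 ≡ 2721^2 = 7403841 ≡ 2561 (mod 3232)
1455^64 ≡ 2561^2 = 6558721 ≡ 993 (mod 3232)
1455^87 = 1455^64 × 1455^16 × 1455^4 × 1455^2 × 1455^1 ≡ 993 × 2721 × 993 × 65 × 1455 (mod 3232).
Accumulate the product:
993 × 2721 = 2701953 ≡ 1
1 × 993 = 993
993 × 65 = 64545 ≡ 3137
3137 × 1455 = 4564335 ≡ 751

751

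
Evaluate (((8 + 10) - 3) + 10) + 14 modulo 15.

9

8 + 10 = 18 ≡ 3 (mod 15)
3 - 3 = 0
0 + 10 = 10
10 + 14 = 24 ≡ 9 (mod 15)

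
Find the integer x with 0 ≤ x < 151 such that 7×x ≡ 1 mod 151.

Run the extended Euclidean algorithm:
151 = 21·7 + 4
7 = 1·4 + 3
4 = 1·3 + 1
3 = 3·1 + 0
gcd(7, 151) = 1, so the inverse exists.
Back-substitute for 1:
1 = 1·4 − 1·3
  = −1·7 + 2·4
  = 2·151 − 43·7
So 7⁻¹ ≡ −43 ≡ 108 (mod 151).

108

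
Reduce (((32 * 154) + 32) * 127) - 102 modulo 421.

2

32 * 154 = 4928 ≡ 297 (mod 421)
297 + 32 = 329
329 * 127 = 41783 ≡ 104 (mod 421)
104 - 102 = 2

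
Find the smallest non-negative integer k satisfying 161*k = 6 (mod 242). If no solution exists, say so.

gcd(161, 242) = 1, so a unique solution mod 242 exists.
161⁻¹ ≡ 239 (mod 242).
k ≡ 239*6 ≡ 224 (mod 242).

224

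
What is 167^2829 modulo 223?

Using repeated squaring:
167^1 ≡ 167 (mod 223)
167^2 ≡ 167^2 = 27889 ≡ 14 (mod 223)
167^4 ≡ 14^2 = 196 (mod 223)
167^8 ≡ 196^2 = 38416 ≡ 60 (mod 223)
167^16 ≡ 60^2 = 3600 ≡ 32 (mod 223)
167^32 ≡ 32^2 = 1024 ≡ 132 (mod 223)
167^64 ≡ 132^2 = 17424 ≡ 30 (mod 223)
167^128 ≡ 30^2 = 900 ≡ 8 (mod 223)
167^256 ≡ 8^2 = 64 (mod 223)
167^512 ≡ 64^2 = 4096 ≡ 82 (mod 223)
167^1024 ≡ 82^2 = 6724 ≡ 34 (mod 223)
167^2048 ≡ 34^2 = 1156 ≡ 41 (mod 223)
167^2829 = 167^2048 × 167^512 × 167^256 × 167^8 × 167^4 × 167^1 ≡ 41 × 82 × 64 × 60 × 196 × 167 (mod 223).
Accumulate the product:
41 × 82 = 3362 ≡ 17
17 × 64 = 1088 ≡ 196
196 × 60 = 11760 ≡ 164
164 × 196 = 32144 ≡ 32
32 × 167 = 5344 ≡ 215

215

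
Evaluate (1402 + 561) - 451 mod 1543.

1512

1402 + 561 = 1963 ≡ 420 (mod 1543)
420 - 451 = -31 ≡ 1512 (mod 1543)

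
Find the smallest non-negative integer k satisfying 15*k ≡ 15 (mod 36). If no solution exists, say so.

gcd(15, 36) = 3, and 3 | 15, so solutions exist.
Divide through by 3: 5*k mod 12 = 5.
5⁻¹ ≡ 5 (mod 12).
k ≡ 5*5 ≡ 1 (mod 12).
The smallest non-negative solution is k = 1.

1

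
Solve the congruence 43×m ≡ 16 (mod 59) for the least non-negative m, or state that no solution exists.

58

gcd(43, 59) = 1, so a unique solution mod 59 exists.
43⁻¹ ≡ 11 (mod 59).
m ≡ 11×16 ≡ 58 (mod 59).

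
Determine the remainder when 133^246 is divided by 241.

Using repeated squaring:
246 in binary is 11110110, i.e. 246 = 128 + 64 + 32 + 16 + 4 + 2.
133^1 ≡ 133 (mod 241)
133^2 ≡ 133^2 = 17689 ≡ 96 (mod 241)
133^4 ≡ 96^2 = 9216 ≡ 58 (mod 241)
133^8 ≡ 58^2 = 3364 ≡ 231 (mod 241)
133^16 ≡ 231^2 = 53361 ≡ 100 (mod 241)
133^32 ≡ 100^2 = 10000 ≡ 119 (mod 241)
133^64 ≡ 119^2 = 14161 ≡ 183 (mod 241)
133^128 ≡ 183^2 = 33489 ≡ 231 (mod 241)
133^246 = 133^128 * 133^64 * 133^32 * 133^16 * 133^4 * 133^2 ≡ 231 * 183 * 119 * 100 * 58 * 96 (mod 241).
Accumulate the product:
231 * 183 = 42273 ≡ 98
98 * 119 = 11662 ≡ 94
94 * 100 = 9400 ≡ 1
1 * 58 = 58
58 * 96 = 5568 ≡ 25

25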